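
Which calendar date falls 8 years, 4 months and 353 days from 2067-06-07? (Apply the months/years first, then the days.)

Counting forward 8 years, 4 months and 353 days from June 7, 2067: first the month/year part, then the days.
+8 years → 2075; month 6 + 4 = 10 → October 2075.
Day 7 is valid in October, giving October 7, 2075.
Now add 353 days from October 7, 2075.
October has 31 days, so 31 − 7 = 24 days remain after October 7, 2075; 353 − 24 = 329 left.
November 2075 has 30 days: 329 − 30 = 299 left.
December 2075 has 31 days: 299 − 31 = 268 left.
January 2076 has 31 days: 268 − 31 = 237 left.
February 2076 has 29 days (2076 is a leap year): 237 − 29 = 208 left.
March 2076 has 31 days: 208 − 31 = 177 left.
April 2076 has 30 days: 177 − 30 = 147 left.
May 2076 has 31 days: 147 − 31 = 116 left.
June 2076 has 30 days: 116 − 30 = 86 left.
July 2076 has 31 days: 86 − 31 = 55 left.
August 2076 has 31 days: 55 − 31 = 24 left.
24 days into September 2076 → September 24, 2076.

September 24, 2076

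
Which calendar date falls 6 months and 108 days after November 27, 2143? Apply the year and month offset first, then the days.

September 12, 2144

Advancing 6 months and 108 days from November 27, 2143: first the month/year part, then the days.
month 11 + 6 = 17, which is month 5 of year 2144 → May 2144.
Day 27 is valid in May, giving May 27, 2144.
Now add 108 days from May 27, 2144.
May has 31 days, so 31 − 27 = 4 days remain after May 27, 2144; 108 − 4 = 104 left.
June 2144 has 30 days: 104 − 30 = 74 left.
July 2144 has 31 days: 74 − 31 = 43 left.
August 2144 has 31 days: 43 − 31 = 12 left.
12 days into September 2144 → September 12, 2144.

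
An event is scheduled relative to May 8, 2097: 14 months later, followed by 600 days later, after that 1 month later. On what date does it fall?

March 28, 2100

Advancing 14 months from May 8, 2097:
month 5 + 14 = 19, which is month 7 of year 2098 → July 2098.
Day 8 is valid in July, giving July 8, 2098.
Adding 600 days from July 8, 2098:
July has 31 days, so 31 − 8 = 23 days remain after July 8, 2098; 600 − 23 = 577 left.
August 2098 has 31 days: 577 − 31 = 546 left.
September 2098 has 30 days: 546 − 30 = 516 left.
October 2098 has 31 days: 516 − 31 = 485 left.
November 2098 has 30 days: 485 − 30 = 455 left.
December 2098 has 31 days: 455 − 31 = 424 left.
January 2099 has 31 days: 424 − 31 = 393 left.
February 2099 has 28 days (2099 is not a leap year): 393 − 28 = 365 left.
March 2099 has 31 days: 365 − 31 = 334 left.
April 2099 has 30 days: 334 − 30 = 304 left.
May 2099 has 31 days: 304 − 31 = 273 left.
June 2099 has 30 days: 273 − 30 = 243 left.
July 2099 has 31 days: 243 − 31 = 212 left.
August 2099 has 31 days: 212 − 31 = 181 left.
September 2099 has 30 days: 181 − 30 = 151 left.
October 2099 has 31 days: 151 − 31 = 120 left.
November 2099 has 30 days: 120 − 30 = 90 left.
December 2099 has 31 days: 90 − 31 = 59 left.
January 2100 has 31 days: 59 − 31 = 28 left.
28 days into February 2100 → February 28, 2100.
Advancing 1 month from February 28, 2100:
month 2 + 1 = 3 → March 2100.
Day 28 is valid in March, giving March 28, 2100.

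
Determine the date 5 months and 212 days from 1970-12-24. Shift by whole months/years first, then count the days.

Counting forward 5 months and 212 days from December 24, 1970: first the month/year part, then the days.
month 12 + 5 = 17, which is month 5 of year 1971 → May 1971.
Day 24 is valid in May, giving May 24, 1971.
Now add 212 days from May 24, 1971.
May has 31 days, so 31 − 24 = 7 days remain after May 24, 1971; 212 − 7 = 205 left.
June 1971 has 30 days: 205 − 30 = 175 left.
July 1971 has 31 days: 175 − 31 = 144 left.
August 1971 has 31 days: 144 − 31 = 113 left.
September 1971 has 30 days: 113 − 30 = 83 left.
October 1971 has 31 days: 83 − 31 = 52 left.
November 1971 has 30 days: 52 − 30 = 22 left.
22 days into December 1971 → December 22, 1971.

December 22, 1971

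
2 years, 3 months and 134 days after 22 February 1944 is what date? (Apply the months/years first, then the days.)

Advancing 2 years, 3 months and 134 days from February 22, 1944: first the month/year part, then the days.
+2 years → 1946; month 2 + 3 = 5 → May 1946.
Day 22 is valid in May, giving May 22, 1946.
Now add 134 days from May 22, 1946.
May has 31 days, so 31 − 22 = 9 days remain after May 22, 1946; 134 − 9 = 125 left.
June 1946 has 30 days: 125 − 30 = 95 left.
July 1946 has 31 days: 95 − 31 = 64 left.
August 1946 has 31 days: 64 − 31 = 33 left.
September 1946 has 30 days: 33 − 30 = 3 left.
3 days into October 1946 → October 3, 1946.

October 3, 1946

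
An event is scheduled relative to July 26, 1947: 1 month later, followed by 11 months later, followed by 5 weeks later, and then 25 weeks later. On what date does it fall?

February 21, 1949

Counting forward 1 month from July 26, 1947:
month 7 + 1 = 8 → August 1947.
Day 26 is valid in August, giving August 26, 1947.
Adding 11 months from August 26, 1947:
month 8 + 11 = 19, which is month 7 of year 1948 → July 1948.
Day 26 is valid in July, giving July 26, 1948.
Counting forward 5 weeks (= 35 days) from July 26, 1948:
July has 31 days, so 31 − 26 = 5 days remain after July 26, 1948; 35 − 5 = 30 left.
30 days into August 1948 → August 30, 1948.
Adding 25 weeks (= 175 days) from August 30, 1948:
August has 31 days, so 31 − 30 = 1 day remains after August 30, 1948; 175 − 1 = 174 left.
September 1948 has 30 days: 174 − 30 = 144 left.
October 1948 has 31 days: 144 − 31 = 113 left.
November 1948 has 30 days: 113 − 30 = 83 left.
December 1948 has 31 days: 83 − 31 = 52 left.
January 1949 has 31 days: 52 − 31 = 21 left.
21 days into February 1949 → February 21, 1949.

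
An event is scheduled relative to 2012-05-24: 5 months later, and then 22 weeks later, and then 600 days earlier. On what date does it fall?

Advancing 5 months from May 24, 2012:
month 5 + 5 = 10 → October 2012.
Day 24 is valid in October, giving October 24, 2012.
Counting forward 22 weeks (= 154 days) from October 24, 2012:
October has 31 days, so 31 − 24 = 7 days remain after October 24, 2012; 154 − 7 = 147 left.
November 2012 has 30 days: 147 − 30 = 117 left.
December 2012 has 31 days: 117 − 31 = 86 left.
January 2013 has 31 days: 86 − 31 = 55 left.
February 2013 has 28 days (2013 is not a leap year): 55 − 28 = 27 left.
27 days into March 2013 → March 27, 2013.
Going back 600 days from March 27, 2013:
Going back 27 days from March 27, 2013 reaches the end of the previous month; 600 − 27 = 573 left.
February 2013 has 28 days (2013 is not a leap year): 573 − 28 = 545 left.
January 2013 has 31 days: 545 − 31 = 514 left.
December 2012 has 31 days: 514 − 31 = 483 left.
November 2012 has 30 days: 483 − 30 = 453 left.
October 2012 has 31 days: 453 − 31 = 422 left.
September 2012 has 30 days: 422 − 30 = 392 left.
August 2012 has 31 days: 392 − 31 = 361 left.
July 2012 has 31 days: 361 − 31 = 330 left.
June 2012 has 30 days: 330 − 30 = 300 left.
May 2012 has 31 days: 300 − 31 = 269 left.
April 2012 has 30 days: 269 − 30 = 239 left.
March 2012 has 31 days: 239 − 31 = 208 left.
February 2012 has 29 days (2012 is a leap year): 208 − 29 = 179 left.
January 2012 has 31 days: 179 − 31 = 148 left.
December 2011 has 31 days: 148 − 31 = 117 left.
November 2011 has 30 days: 117 − 30 = 87 left.
October 2011 has 31 days: 87 − 31 = 56 left.
September 2011 has 30 days: 56 − 30 = 26 left.
August 2011 has 31 days; 31 − 26 = 5 → August 5, 2011.

August 5, 2011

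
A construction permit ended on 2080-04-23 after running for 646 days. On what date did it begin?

July 17, 2078

Going back 646 days from April 23, 2080.
Going back 23 days from April 23, 2080 reaches the end of the previous month; 646 − 23 = 623 left.
March 2080 has 31 days: 623 − 31 = 592 left.
February 2080 has 29 days (2080 is a leap year): 592 − 29 = 563 left.
January 2080 has 31 days: 563 − 31 = 532 left.
December 2079 has 31 days: 532 − 31 = 501 left.
November 2079 has 30 days: 501 − 30 = 471 left.
October 2079 has 31 days: 471 − 31 = 440 left.
September 2079 has 30 days: 440 − 30 = 410 left.
August 2079 has 31 days: 410 − 31 = 379 left.
July 2079 has 31 days: 379 − 31 = 348 left.
June 2079 has 30 days: 348 − 30 = 318 left.
May 2079 has 31 days: 318 − 31 = 287 left.
April 2079 has 30 days: 287 − 30 = 257 left.
March 2079 has 31 days: 257 − 31 = 226 left.
February 2079 has 28 days (2079 is not a leap year): 226 − 28 = 198 left.
January 2079 has 31 days: 198 − 31 = 167 left.
December 2078 has 31 days: 167 − 31 = 136 left.
November 2078 has 30 days: 136 − 30 = 106 left.
October 2078 has 31 days: 106 − 31 = 75 left.
September 2078 has 30 days: 75 − 30 = 45 left.
August 2078 has 31 days: 45 − 31 = 14 left.
July 2078 has 31 days; 31 − 14 = 17 → July 17, 2078.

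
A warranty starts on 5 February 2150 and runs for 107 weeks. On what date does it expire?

Advancing 107 weeks = 749 days from February 5, 2150.
February has 28 days, so 28 − 5 = 23 days remain after February 5, 2150; 749 − 23 = 726 left.
March 2150 has 31 days: 726 − 31 = 695 left.
April 2150 has 30 days: 695 − 30 = 665 left.
May 2150 has 31 days: 665 − 31 = 634 left.
June 2150 has 30 days: 634 − 30 = 604 left.
July 2150 has 31 days: 604 − 31 = 573 left.
August 2150 has 31 days: 573 − 31 = 542 left.
September 2150 has 30 days: 542 − 30 = 512 left.
October 2150 has 31 days: 512 − 31 = 481 left.
November 2150 has 30 days: 481 − 30 = 451 left.
December 2150 has 31 days: 451 − 31 = 420 left.
January 2151 has 31 days: 420 − 31 = 389 left.
February 2151 has 28 days (2151 is not a leap year): 389 − 28 = 361 left.
March 2151 has 31 days: 361 − 31 = 330 left.
April 2151 has 30 days: 330 − 30 = 300 left.
May 2151 has 31 days: 300 − 31 = 269 left.
June 2151 has 30 days: 269 − 30 = 239 left.
July 2151 has 31 days: 239 − 31 = 208 left.
August 2151 has 31 days: 208 − 31 = 177 left.
September 2151 has 30 days: 177 − 30 = 147 left.
October 2151 has 31 days: 147 − 31 = 116 left.
November 2151 has 30 days: 116 − 30 = 86 left.
December 2151 has 31 days: 86 − 31 = 55 left.
January 2152 has 31 days: 55 − 31 = 24 left.
24 days into February 2152 → February 24, 2152.

February 24, 2152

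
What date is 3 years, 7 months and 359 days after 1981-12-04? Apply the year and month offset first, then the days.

June 28, 1986

Advancing 3 years, 7 months and 359 days from December 4, 1981: first the month/year part, then the days.
+3 years → 1984; month 12 + 7 = 19, which is month 7 of year 1985 → July 1985.
Day 4 is valid in July, giving July 4, 1985.
Now add 359 days from July 4, 1985.
July has 31 days, so 31 − 4 = 27 days remain after July 4, 1985; 359 − 27 = 332 left.
August 1985 has 31 days: 332 − 31 = 301 left.
September 1985 has 30 days: 301 − 30 = 271 left.
October 1985 has 31 days: 271 − 31 = 240 left.
November 1985 has 30 days: 240 − 30 = 210 left.
December 1985 has 31 days: 210 − 31 = 179 left.
January 1986 has 31 days: 179 − 31 = 148 left.
February 1986 has 28 days (1986 is not a leap year): 148 − 28 = 120 left.
March 1986 has 31 days: 120 − 31 = 89 left.
April 1986 has 30 days: 89 − 30 = 59 left.
May 1986 has 31 days: 59 − 31 = 28 left.
28 days into June 1986 → June 28, 1986.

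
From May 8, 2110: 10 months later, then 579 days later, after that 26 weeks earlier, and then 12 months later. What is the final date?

April 8, 2113

Adding 10 months from May 8, 2110:
month 5 + 10 = 15, which is month 3 of year 2111 → March 2111.
Day 8 is valid in March, giving March 8, 2111.
Adding 579 days from March 8, 2111:
March has 31 days, so 31 − 8 = 23 days remain after March 8, 2111; 579 − 23 = 556 left.
April 2111 has 30 days: 556 − 30 = 526 left.
May 2111 has 31 days: 526 − 31 = 495 left.
June 2111 has 30 days: 495 − 30 = 465 left.
July 2111 has 31 days: 465 − 31 = 434 left.
August 2111 has 31 days: 434 − 31 = 403 left.
September 2111 has 30 days: 403 − 30 = 373 left.
October 2111 has 31 days: 373 − 31 = 342 left.
November 2111 has 30 days: 342 − 30 = 312 left.
December 2111 has 31 days: 312 − 31 = 281 left.
January 2112 has 31 days: 281 − 31 = 250 left.
February 2112 has 29 days (2112 is a leap year): 250 − 29 = 221 left.
March 2112 has 31 days: 221 − 31 = 190 left.
April 2112 has 30 days: 190 − 30 = 160 left.
May 2112 has 31 days: 160 − 31 = 129 left.
June 2112 has 30 days: 129 − 30 = 99 left.
July 2112 has 31 days: 99 − 31 = 68 left.
August 2112 has 31 days: 68 − 31 = 37 left.
September 2112 has 30 days: 37 − 30 = 7 left.
7 days into October 2112 → October 7, 2112.
Counting back 26 weeks (= 182 days) from October 7, 2112:
Going back 7 days from October 7, 2112 reaches the end of the previous month; 182 − 7 = 175 left.
September 2112 has 30 days: 175 − 30 = 145 left.
August 2112 has 31 days: 145 − 31 = 114 left.
July 2112 has 31 days: 114 − 31 = 83 left.
June 2112 has 30 days: 83 − 30 = 53 left.
May 2112 has 31 days: 53 − 31 = 22 left.
April 2112 has 30 days; 30 − 22 = 8 → April 8, 2112.
Advancing 12 months from April 8, 2112:
month 4 + 12 = 16, which is month 4 of year 2113 → April 2113.
Day 8 is valid in April, giving April 8, 2113.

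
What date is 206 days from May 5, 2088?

Counting forward 206 days from May 5, 2088.
May has 31 days, so 31 − 5 = 26 days remain after May 5, 2088; 206 − 26 = 180 left.
June 2088 has 30 days: 180 − 30 = 150 left.
July 2088 has 31 days: 150 − 31 = 119 left.
August 2088 has 31 days: 119 − 31 = 88 left.
September 2088 has 30 days: 88 − 30 = 58 left.
October 2088 has 31 days: 58 − 31 = 27 left.
27 days into November 2088 → November 27, 2088.

November 27, 2088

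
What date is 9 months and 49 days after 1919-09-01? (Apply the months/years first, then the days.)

July 20, 1920

Adding 9 months and 49 days from September 1, 1919: first the month/year part, then the days.
month 9 + 9 = 18, which is month 6 of year 1920 → June 1920.
Day 1 is valid in June, giving June 1, 1920.
Now add 49 days from June 1, 1920.
June has 30 days, so 30 − 1 = 29 days remain after June 1, 1920; 49 − 29 = 20 left.
20 days into July 1920 → July 20, 1920.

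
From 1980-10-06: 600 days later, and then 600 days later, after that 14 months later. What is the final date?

Adding 600 days from October 6, 1980:
October has 31 days, so 31 − 6 = 25 days remain after October 6, 1980; 600 − 25 = 575 left.
November 1980 has 30 days: 575 − 30 = 545 left.
December 1980 has 31 days: 545 − 31 = 514 left.
January 1981 has 31 days: 514 − 31 = 483 left.
February 1981 has 28 days (1981 is not a leap year): 483 − 28 = 455 left.
March 1981 has 31 days: 455 − 31 = 424 left.
April 1981 has 30 days: 424 − 30 = 394 left.
May 1981 has 31 days: 394 − 31 = 363 left.
June 1981 has 30 days: 363 − 30 = 333 left.
July 1981 has 31 days: 333 − 31 = 302 left.
August 1981 has 31 days: 302 − 31 = 271 left.
September 1981 has 30 days: 271 − 30 = 241 left.
October 1981 has 31 days: 241 − 31 = 210 left.
November 1981 has 30 days: 210 − 30 = 180 left.
December 1981 has 31 days: 180 − 31 = 149 left.
January 1982 has 31 days: 149 − 31 = 118 left.
February 1982 has 28 days (1982 is not a leap year): 118 − 28 = 90 left.
March 1982 has 31 days: 90 − 31 = 59 left.
April 1982 has 30 days: 59 − 30 = 29 left.
29 days into May 1982 → May 29, 1982.
Adding 600 days from May 29, 1982:
May has 31 days, so 31 − 29 = 2 days remain after May 29, 1982; 600 − 2 = 598 left.
June 1982 has 30 days: 598 − 30 = 568 left.
July 1982 has 31 days: 568 − 31 = 537 left.
August 1982 has 31 days: 537 − 31 = 506 left.
September 1982 has 30 days: 506 − 30 = 476 left.
October 1982 has 31 days: 476 − 31 = 445 left.
November 1982 has 30 days: 445 − 30 = 415 left.
December 1982 has 31 days: 415 − 31 = 384 left.
January 1983 has 31 days: 384 − 31 = 353 left.
February 1983 has 28 days (1983 is not a leap year): 353 − 28 = 325 left.
March 1983 has 31 days: 325 − 31 = 294 left.
April 1983 has 30 days: 294 − 30 = 264 left.
May 1983 has 31 days: 264 − 31 = 233 left.
June 1983 has 30 days: 233 − 30 = 203 left.
July 1983 has 31 days: 203 − 31 = 172 left.
August 1983 has 31 days: 172 − 31 = 141 left.
September 1983 has 30 days: 141 − 30 = 111 left.
October 1983 has 31 days: 111 − 31 = 80 left.
November 1983 has 30 days: 80 − 30 = 50 left.
December 1983 has 31 days: 50 − 31 = 19 left.
19 days into January 1984 → January 19, 1984.
Adding 14 months from January 19, 1984:
month 1 + 14 = 15, which is month 3 of year 1985 → March 1985.
Day 19 is valid in March, giving March 19, 1985.

March 19, 1985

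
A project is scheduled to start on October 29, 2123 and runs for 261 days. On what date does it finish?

Adding 261 days from October 29, 2123.
October has 31 days, so 31 − 29 = 2 days remain after October 29, 2123; 261 − 2 = 259 left.
November 2123 has 30 days: 259 − 30 = 229 left.
December 2123 has 31 days: 229 − 31 = 198 left.
January 2124 has 31 days: 198 − 31 = 167 left.
February 2124 has 29 days (2124 is a leap year): 167 − 29 = 138 left.
March 2124 has 31 days: 138 − 31 = 107 left.
April 2124 has 30 days: 107 − 30 = 77 left.
May 2124 has 31 days: 77 − 31 = 46 left.
June 2124 has 30 days: 46 − 30 = 16 left.
16 days into July 2124 → July 16, 2124.

July 16, 2124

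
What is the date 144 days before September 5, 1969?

Counting back 144 days from September 5, 1969.
Going back 5 days from September 5, 1969 reaches the end of the previous month; 144 − 5 = 139 left.
August 1969 has 31 days: 139 − 31 = 108 left.
July 1969 has 31 days: 108 − 31 = 77 left.
June 1969 has 30 days: 77 − 30 = 47 left.
May 1969 has 31 days: 47 − 31 = 16 left.
April 1969 has 30 days; 30 − 16 = 14 → April 14, 1969.

April 14, 1969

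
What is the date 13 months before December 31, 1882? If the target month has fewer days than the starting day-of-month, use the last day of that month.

November 30, 1881

Counting back 13 months from December 31, 1882.
month 12 − 13 = -1, which is month 11 of year 1881 → November 1881.
November 1881 has only 30 days and the start was day 31, so the date clamps to November 30, 1881.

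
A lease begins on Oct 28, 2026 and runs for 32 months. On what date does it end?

Adding 32 months from October 28, 2026.
month 10 + 32 = 42, which is month 6 of year 2029 → June 2029.
Day 28 is valid in June, giving June 28, 2029.

June 28, 2029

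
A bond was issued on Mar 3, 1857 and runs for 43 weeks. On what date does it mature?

Advancing 43 weeks = 301 days from March 3, 1857.
March has 31 days, so 31 − 3 = 28 days remain after March 3, 1857; 301 − 28 = 273 left.
April 1857 has 30 days: 273 − 30 = 243 left.
May 1857 has 31 days: 243 − 31 = 212 left.
June 1857 has 30 days: 212 − 30 = 182 left.
July 1857 has 31 days: 182 − 31 = 151 left.
August 1857 has 31 days: 151 − 31 = 120 left.
September 1857 has 30 days: 120 − 30 = 90 left.
October 1857 has 31 days: 90 − 31 = 59 left.
November 1857 has 30 days: 59 − 30 = 29 left.
29 days into December 1857 → December 29, 1857.

December 29, 1857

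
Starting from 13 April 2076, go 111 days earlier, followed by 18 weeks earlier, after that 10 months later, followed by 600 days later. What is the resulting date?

February 10, 2078

Subtracting 111 days from April 13, 2076:
Going back 13 days from April 13, 2076 reaches the end of the previous month; 111 − 13 = 98 left.
March 2076 has 31 days: 98 − 31 = 67 left.
February 2076 has 29 days (2076 is a leap year): 67 − 29 = 38 left.
January 2076 has 31 days: 38 − 31 = 7 left.
December 2075 has 31 days; 31 − 7 = 24 → December 24, 2075.
Subtracting 18 weeks (= 126 days) from December 24, 2075:
Going back 24 days from December 24, 2075 reaches the end of the previous month; 126 − 24 = 102 left.
November 2075 has 30 days: 102 − 30 = 72 left.
October 2075 has 31 days: 72 − 31 = 41 left.
September 2075 has 30 days: 41 − 30 = 11 left.
August 2075 has 31 days; 31 − 11 = 20 → August 20, 2075.
Advancing 10 months from August 20, 2075:
month 8 + 10 = 18, which is month 6 of year 2076 → June 2076.
Day 20 is valid in June, giving June 20, 2076.
Adding 600 days from June 20, 2076:
June has 30 days, so 30 − 20 = 10 days remain after June 20, 2076; 600 − 10 = 590 left.
July 2076 has 31 days: 590 − 31 = 559 left.
August 2076 has 31 days: 559 − 31 = 528 left.
September 2076 has 30 days: 528 − 30 = 498 left.
October 2076 has 31 days: 498 − 31 = 467 left.
November 2076 has 30 days: 467 − 30 = 437 left.
December 2076 has 31 days: 437 − 31 = 406 left.
January 2077 has 31 days: 406 − 31 = 375 left.
February 2077 has 28 days (2077 is not a leap year): 375 − 28 = 347 left.
March 2077 has 31 days: 347 − 31 = 316 left.
April 2077 has 30 days: 316 − 30 = 286 left.
May 2077 has 31 days: 286 − 31 = 255 left.
June 2077 has 30 days: 255 − 30 = 225 left.
July 2077 has 31 days: 225 − 31 = 194 left.
August 2077 has 31 days: 194 − 31 = 163 left.
September 2077 has 30 days: 163 − 30 = 133 left.
October 2077 has 31 days: 133 − 31 = 102 left.
November 2077 has 30 days: 102 − 30 = 72 left.
December 2077 has 31 days: 72 − 31 = 41 left.
January 2078 has 31 days: 41 − 31 = 10 left.
10 days into February 2078 → February 10, 2078.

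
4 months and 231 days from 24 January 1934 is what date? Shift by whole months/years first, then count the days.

Counting forward 4 months and 231 days from January 24, 1934: first the month/year part, then the days.
month 1 + 4 = 5 → May 1934.
Day 24 is valid in May, giving May 24, 1934.
Now add 231 days from May 24, 1934.
May has 31 days, so 31 − 24 = 7 days remain after May 24, 1934; 231 − 7 = 224 left.
June 1934 has 30 days: 224 − 30 = 194 left.
July 1934 has 31 days: 194 − 31 = 163 left.
August 1934 has 31 days: 163 − 31 = 132 left.
September 1934 has 30 days: 132 − 30 = 102 left.
October 1934 has 31 days: 102 − 31 = 71 left.
November 1934 has 30 days: 71 − 30 = 41 left.
December 1934 has 31 days: 41 − 31 = 10 left.
10 days into January 1935 → January 10, 1935.

January 10, 1935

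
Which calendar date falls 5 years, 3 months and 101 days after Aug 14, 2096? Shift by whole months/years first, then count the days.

Adding 5 years, 3 months and 101 days from August 14, 2096: first the month/year part, then the days.
+5 years → 2101; month 8 + 3 = 11 → November 2101.
Day 14 is valid in November, giving November 14, 2101.
Now add 101 days from November 14, 2101.
November has 30 days, so 30 − 14 = 16 days remain after November 14, 2101; 101 − 16 = 85 left.
December 2101 has 31 days: 85 − 31 = 54 left.
January 2102 has 31 days: 54 − 31 = 23 left.
23 days into February 2102 → February 23, 2102.

February 23, 2102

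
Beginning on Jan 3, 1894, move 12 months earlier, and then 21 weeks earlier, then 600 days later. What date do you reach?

April 1, 1894

Counting back 12 months from January 3, 1894:
month 1 − 12 = -11, which is month 1 of year 1893 → January 1893.
Day 3 is valid in January, giving January 3, 1893.
Going back 21 weeks (= 147 days) from January 3, 1893:
Going back 3 days from January 3, 1893 reaches the end of the previous month; 147 − 3 = 144 left.
December 1892 has 31 days: 144 − 31 = 113 left.
November 1892 has 30 days: 113 − 30 = 83 left.
October 1892 has 31 days: 83 − 31 = 52 left.
September 1892 has 30 days: 52 − 30 = 22 left.
August 1892 has 31 days; 31 − 22 = 9 → August 9, 1892.
Counting forward 600 days from August 9, 1892:
August has 31 days, so 31 − 9 = 22 days remain after August 9, 1892; 600 − 22 = 578 left.
September 1892 has 30 days: 578 − 30 = 548 left.
October 1892 has 31 days: 548 − 31 = 517 left.
November 1892 has 30 days: 517 − 30 = 487 left.
December 1892 has 31 days: 487 − 31 = 456 left.
January 1893 has 31 days: 456 − 31 = 425 left.
February 1893 has 28 days (1893 is not a leap year): 425 − 28 = 397 left.
March 1893 has 31 days: 397 − 31 = 366 left.
April 1893 has 30 days: 366 − 30 = 336 left.
May 1893 has 31 days: 336 − 31 = 305 left.
June 1893 has 30 days: 305 − 30 = 275 left.
July 1893 has 31 days: 275 − 31 = 244 left.
August 1893 has 31 days: 244 − 31 = 213 left.
September 1893 has 30 days: 213 − 30 = 183 left.
October 1893 has 31 days: 183 − 31 = 152 left.
November 1893 has 30 days: 152 − 30 = 122 left.
December 1893 has 31 days: 122 − 31 = 91 left.
January 1894 has 31 days: 91 − 31 = 60 left.
February 1894 has 28 days (1894 is not a leap year): 60 − 28 = 32 left.
March 1894 has 31 days: 32 − 31 = 1 left.
1 day into April 1894 → April 1, 1894.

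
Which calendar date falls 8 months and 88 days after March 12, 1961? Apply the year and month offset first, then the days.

February 8, 1962

Advancing 8 months and 88 days from March 12, 1961: first the month/year part, then the days.
month 3 + 8 = 11 → November 1961.
Day 12 is valid in November, giving November 12, 1961.
Now add 88 days from November 12, 1961.
November has 30 days, so 30 − 12 = 18 days remain after November 12, 1961; 88 − 18 = 70 left.
December 1961 has 31 days: 70 − 31 = 39 left.
January 1962 has 31 days: 39 − 31 = 8 left.
8 days into February 1962 → February 8, 1962.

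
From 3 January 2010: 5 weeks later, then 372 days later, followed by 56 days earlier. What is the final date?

December 20, 2010

Counting forward 5 weeks (= 35 days) from January 3, 2010:
January has 31 days, so 31 − 3 = 28 days remain after January 3, 2010; 35 − 28 = 7 left.
7 days into February 2010 → February 7, 2010.
Adding 372 days from February 7, 2010:
February has 28 days, so 28 − 7 = 21 days remain after February 7, 2010; 372 − 21 = 351 left.
March 2010 has 31 days: 351 − 31 = 320 left.
April 2010 has 30 days: 320 − 30 = 290 left.
May 2010 has 31 days: 290 − 31 = 259 left.
June 2010 has 30 days: 259 − 30 = 229 left.
July 2010 has 31 days: 229 − 31 = 198 left.
August 2010 has 31 days: 198 − 31 = 167 left.
September 2010 has 30 days: 167 − 30 = 137 left.
October 2010 has 31 days: 137 − 31 = 106 left.
November 2010 has 30 days: 106 − 30 = 76 left.
December 2010 has 31 days: 76 − 31 = 45 left.
January 2011 has 31 days: 45 − 31 = 14 left.
14 days into February 2011 → February 14, 2011.
Counting back 56 days from February 14, 2011:
Going back 14 days from February 14, 2011 reaches the end of the previous month; 56 − 14 = 42 left.
January 2011 has 31 days: 42 − 31 = 11 left.
December 2010 has 31 days; 31 − 11 = 20 → December 20, 2010.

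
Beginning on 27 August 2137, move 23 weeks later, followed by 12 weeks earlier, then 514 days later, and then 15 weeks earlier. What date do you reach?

December 26, 2138

Adding 23 weeks (= 161 days) from August 27, 2137:
August has 31 days, so 31 − 27 = 4 days remain after August 27, 2137; 161 − 4 = 157 left.
September 2137 has 30 days: 157 − 30 = 127 left.
October 2137 has 31 days: 127 − 31 = 96 left.
November 2137 has 30 days: 96 − 30 = 66 left.
December 2137 has 31 days: 66 − 31 = 35 left.
January 2138 has 31 days: 35 − 31 = 4 left.
4 days into February 2138 → February 4, 2138.
Going back 12 weeks (= 84 days) from February 4, 2138:
Going back 4 days from February 4, 2138 reaches the end of the previous month; 84 − 4 = 80 left.
January 2138 has 31 days: 80 − 31 = 49 left.
December 2137 has 31 days: 49 − 31 = 18 left.
November 2137 has 30 days; 30 − 18 = 12 → November 12, 2137.
Advancing 514 days from November 12, 2137:
November has 30 days, so 30 − 12 = 18 days remain after November 12, 2137; 514 − 18 = 496 left.
December 2137 has 31 days: 496 − 31 = 465 left.
January 2138 has 31 days: 465 − 31 = 434 left.
February 2138 has 28 days (2138 is not a leap year): 434 − 28 = 406 left.
March 2138 has 31 days: 406 − 31 = 375 left.
April 2138 has 30 days: 375 − 30 = 345 left.
May 2138 has 31 days: 345 − 31 = 314 left.
June 2138 has 30 days: 314 − 30 = 284 left.
July 2138 has 31 days: 284 − 31 = 253 left.
August 2138 has 31 days: 253 − 31 = 222 left.
September 2138 has 30 days: 222 − 30 = 192 left.
October 2138 has 31 days: 192 − 31 = 161 left.
November 2138 has 30 days: 161 − 30 = 131 left.
December 2138 has 31 days: 131 − 31 = 100 left.
January 2139 has 31 days: 100 − 31 = 69 left.
February 2139 has 28 days (2139 is not a leap year): 69 − 28 = 41 left.
March 2139 has 31 days: 41 − 31 = 10 left.
10 days into April 2139 → April 10, 2139.
Counting back 15 weeks (= 105 days) from April 10, 2139:
Going back 10 days from April 10, 2139 reaches the end of the previous month; 105 − 10 = 95 left.
March 2139 has 31 days: 95 − 31 = 64 left.
February 2139 has 28 days (2139 is not a leap year): 64 − 28 = 36 left.
January 2139 has 31 days: 36 − 31 = 5 left.
December 2138 has 31 days; 31 − 5 = 26 → December 26, 2138.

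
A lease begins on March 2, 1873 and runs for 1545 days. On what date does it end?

Counting forward 1545 days from March 2, 1873.
March has 31 days, so 31 − 2 = 29 days remain after March 2, 1873; 1545 − 29 = 1516 left.
April 1873 has 30 days: 1516 − 30 = 1486 left.
May 1873 has 31 days: 1486 − 31 = 1455 left.
June 1873 has 30 days: 1455 − 30 = 1425 left.
July 1873 has 31 days: 1425 − 31 = 1394 left.
August 1873 has 31 days: 1394 − 31 = 1363 left.
September 1873 has 30 days: 1363 − 30 = 1333 left.
October 1873 has 31 days: 1333 − 31 = 1302 left.
November 1873 has 30 days: 1302 − 30 = 1272 left.
December 1873 has 31 days: 1272 − 31 = 1241 left.
January 1874 has 31 days: 1241 − 31 = 1210 left.
February 1874 has 28 days (1874 is not a leap year): 1210 − 28 = 1182 left.
March 1874 has 31 days: 1182 − 31 = 1151 left.
April 1874 has 30 days: 1151 − 30 = 1121 left.
May 1874 has 31 days: 1121 − 31 = 1090 left.
June 1874 has 30 days: 1090 − 30 = 1060 left.
July 1874 has 31 days: 1060 − 31 = 1029 left.
August 1874 has 31 days: 1029 − 31 = 998 left.
September 1874 has 30 days: 998 − 30 = 968 left.
October 1874 has 31 days: 968 − 31 = 937 left.
November 1874 has 30 days: 937 − 30 = 907 left.
December 1874 has 31 days: 907 − 31 = 876 left.
January 1875 has 31 days: 876 − 31 = 845 left.
February 1875 has 28 days (1875 is not a leap year): 845 − 28 = 817 left.
March 1875 has 31 days: 817 − 31 = 786 left.
April 1875 has 30 days: 786 − 30 = 756 left.
May 1875 has 31 days: 756 − 31 = 725 left.
June 1875 has 30 days: 725 − 30 = 695 left.
July 1875 has 31 days: 695 − 31 = 664 left.
August 1875 has 31 days: 664 − 31 = 633 left.
September 1875 has 30 days: 633 − 30 = 603 left.
October 1875 has 31 days: 603 − 31 = 572 left.
November 1875 has 30 days: 572 − 30 = 542 left.
December 1875 has 31 days: 542 − 31 = 511 left.
January 1876 has 31 days: 511 − 31 = 480 left.
February 1876 has 29 days (1876 is a leap year): 480 − 29 = 451 left.
March 1876 has 31 days: 451 − 31 = 420 left.
April 1876 has 30 days: 420 − 30 = 390 left.
May 1876 has 31 days: 390 − 31 = 359 left.
June 1876 has 30 days: 359 − 30 = 329 left.
July 1876 has 31 days: 329 − 31 = 298 left.
August 1876 has 31 days: 298 − 31 = 267 left.
September 1876 has 30 days: 267 − 30 = 237 left.
October 1876 has 31 days: 237 − 31 = 206 left.
November 1876 has 30 days: 206 − 30 = 176 left.
December 1876 has 31 days: 176 − 31 = 145 left.
January 1877 has 31 days: 145 − 31 = 114 left.
February 1877 has 28 days (1877 is not a leap year): 114 − 28 = 86 left.
March 1877 has 31 days: 86 − 31 = 55 left.
April 1877 has 30 days: 55 − 30 = 25 left.
25 days into May 1877 → May 25, 1877.

May 25, 1877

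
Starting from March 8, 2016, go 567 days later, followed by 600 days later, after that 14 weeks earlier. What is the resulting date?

February 10, 2019

Counting forward 567 days from March 8, 2016:
March has 31 days, so 31 − 8 = 23 days remain after March 8, 2016; 567 − 23 = 544 left.
April 2016 has 30 days: 544 − 30 = 514 left.
May 2016 has 31 days: 514 − 31 = 483 left.
June 2016 has 30 days: 483 − 30 = 453 left.
July 2016 has 31 days: 453 − 31 = 422 left.
August 2016 has 31 days: 422 − 31 = 391 left.
September 2016 has 30 days: 391 − 30 = 361 left.
October 2016 has 31 days: 361 − 31 = 330 left.
November 2016 has 30 days: 330 − 30 = 300 left.
December 2016 has 31 days: 300 − 31 = 269 left.
January 2017 has 31 days: 269 − 31 = 238 left.
February 2017 has 28 days (2017 is not a leap year): 238 − 28 = 210 left.
March 2017 has 31 days: 210 − 31 = 179 left.
April 2017 has 30 days: 179 − 30 = 149 left.
May 2017 has 31 days: 149 − 31 = 118 left.
June 2017 has 30 days: 118 − 30 = 88 left.
July 2017 has 31 days: 88 − 31 = 57 left.
August 2017 has 31 days: 57 − 31 = 26 left.
26 days into September 2017 → September 26, 2017.
Adding 600 days from September 26, 2017:
September has 30 days, so 30 − 26 = 4 days remain after September 26, 2017; 600 − 4 = 596 left.
October 2017 has 31 days: 596 − 31 = 565 left.
November 2017 has 30 days: 565 − 30 = 535 left.
December 2017 has 31 days: 535 − 31 = 504 left.
January 2018 has 31 days: 504 − 31 = 473 left.
February 2018 has 28 days (2018 is not a leap year): 473 − 28 = 445 left.
March 2018 has 31 days: 445 − 31 = 414 left.
April 2018 has 30 days: 414 − 30 = 384 left.
May 2018 has 31 days: 384 − 31 = 353 left.
June 2018 has 30 days: 353 − 30 = 323 left.
July 2018 has 31 days: 323 − 31 = 292 left.
August 2018 has 31 days: 292 − 31 = 261 left.
September 2018 has 30 days: 261 − 30 = 231 left.
October 2018 has 31 days: 231 − 31 = 200 left.
November 2018 has 30 days: 200 − 30 = 170 left.
December 2018 has 31 days: 170 − 31 = 139 left.
January 2019 has 31 days: 139 − 31 = 108 left.
February 2019 has 28 days (2019 is not a leap year): 108 − 28 = 80 left.
March 2019 has 31 days: 80 − 31 = 49 left.
April 2019 has 30 days: 49 − 30 = 19 left.
19 days into May 2019 → May 19, 2019.
Subtracting 14 weeks (= 98 days) from May 19, 2019:
Going back 19 days from May 19, 2019 reaches the end of the previous month; 98 − 19 = 79 left.
April 2019 has 30 days: 79 − 30 = 49 left.
March 2019 has 31 days: 49 − 31 = 18 left.
February 2019 has 28 days; 28 − 18 = 10 → February 10, 2019.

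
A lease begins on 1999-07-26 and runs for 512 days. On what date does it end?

Counting forward 512 days from July 26, 1999.
July has 31 days, so 31 − 26 = 5 days remain after July 26, 1999; 512 − 5 = 507 left.
August 1999 has 31 days: 507 − 31 = 476 left.
September 1999 has 30 days: 476 − 30 = 446 left.
October 1999 has 31 days: 446 − 31 = 415 left.
November 1999 has 30 days: 415 − 30 = 385 left.
December 1999 has 31 days: 385 − 31 = 354 left.
January 2000 has 31 days: 354 − 31 = 323 left.
February 2000 has 29 days (2000 is a leap year (divisible by 400)): 323 − 29 = 294 left.
March 2000 has 31 days: 294 − 31 = 263 left.
April 2000 has 30 days: 263 − 30 = 233 left.
May 2000 has 31 days: 233 − 31 = 202 left.
June 2000 has 30 days: 202 − 30 = 172 left.
July 2000 has 31 days: 172 − 31 = 141 left.
August 2000 has 31 days: 141 − 31 = 110 left.
September 2000 has 30 days: 110 − 30 = 80 left.
October 2000 has 31 days: 80 − 31 = 49 left.
November 2000 has 30 days: 49 − 30 = 19 left.
19 days into December 2000 → December 19, 2000.

December 19, 2000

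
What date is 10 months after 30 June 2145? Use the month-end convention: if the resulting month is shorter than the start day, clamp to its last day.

April 30, 2146

Adding 10 months from June 30, 2145.
month 6 + 10 = 16, which is month 4 of year 2146 → April 2146.
Day 30 is valid in April, giving April 30, 2146.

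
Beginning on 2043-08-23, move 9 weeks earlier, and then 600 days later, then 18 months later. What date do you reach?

August 10, 2046

Counting back 9 weeks (= 63 days) from August 23, 2043:
Going back 23 days from August 23, 2043 reaches the end of the previous month; 63 − 23 = 40 left.
July 2043 has 31 days: 40 − 31 = 9 left.
June 2043 has 30 days; 30 − 9 = 21 → June 21, 2043.
Counting forward 600 days from June 21, 2043:
June has 30 days, so 30 − 21 = 9 days remain after June 21, 2043; 600 − 9 = 591 left.
July 2043 has 31 days: 591 − 31 = 560 left.
August 2043 has 31 days: 560 − 31 = 529 left.
September 2043 has 30 days: 529 − 30 = 499 left.
October 2043 has 31 days: 499 − 31 = 468 left.
November 2043 has 30 days: 468 − 30 = 438 left.
December 2043 has 31 days: 438 − 31 = 407 left.
January 2044 has 31 days: 407 − 31 = 376 left.
February 2044 has 29 days (2044 is a leap year): 376 − 29 = 347 left.
March 2044 has 31 days: 347 − 31 = 316 left.
April 2044 has 30 days: 316 − 30 = 286 left.
May 2044 has 31 days: 286 − 31 = 255 left.
June 2044 has 30 days: 255 − 30 = 225 left.
July 2044 has 31 days: 225 − 31 = 194 left.
August 2044 has 31 days: 194 − 31 = 163 left.
September 2044 has 30 days: 163 − 30 = 133 left.
October 2044 has 31 days: 133 − 31 = 102 left.
November 2044 has 30 days: 102 − 30 = 72 left.
December 2044 has 31 days: 72 − 31 = 41 left.
January 2045 has 31 days: 41 − 31 = 10 left.
10 days into February 2045 → February 10, 2045.
Advancing 18 months from February 10, 2045:
month 2 + 18 = 20, which is month 8 of year 2046 → August 2046.
Day 10 is valid in August, giving August 10, 2046.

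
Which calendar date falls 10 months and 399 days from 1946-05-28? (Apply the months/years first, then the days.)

April 30, 1948

Counting forward 10 months and 399 days from May 28, 1946: first the month/year part, then the days.
month 5 + 10 = 15, which is month 3 of year 1947 → March 1947.
Day 28 is valid in March, giving March 28, 1947.
Now add 399 days from March 28, 1947.
March has 31 days, so 31 − 28 = 3 days remain after March 28, 1947; 399 − 3 = 396 left.
April 1947 has 30 days: 396 − 30 = 366 left.
May 1947 has 31 days: 366 − 31 = 335 left.
June 1947 has 30 days: 335 − 30 = 305 left.
July 1947 has 31 days: 305 − 31 = 274 left.
August 1947 has 31 days: 274 − 31 = 243 left.
September 1947 has 30 days: 243 − 30 = 213 left.
October 1947 has 31 days: 213 − 31 = 182 left.
November 1947 has 30 days: 182 − 30 = 152 left.
December 1947 has 31 days: 152 − 31 = 121 left.
January 1948 has 31 days: 121 − 31 = 90 left.
February 1948 has 29 days (1948 is a leap year): 90 − 29 = 61 left.
March 1948 has 31 days: 61 − 31 = 30 left.
30 days into April 1948 → April 30, 1948.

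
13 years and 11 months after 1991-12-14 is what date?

November 14, 2005

Advancing 13 years and 11 months from December 14, 1991.
+13 years → 2004; month 12 + 11 = 23, which is month 11 of year 2005 → November 2005.
Day 14 is valid in November, giving November 14, 2005.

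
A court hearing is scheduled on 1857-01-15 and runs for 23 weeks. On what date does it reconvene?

June 25, 1857

Adding 23 weeks = 161 days from January 15, 1857.
January has 31 days, so 31 − 15 = 16 days remain after January 15, 1857; 161 − 16 = 145 left.
February 1857 has 28 days (1857 is not a leap year): 145 − 28 = 117 left.
March 1857 has 31 days: 117 − 31 = 86 left.
April 1857 has 30 days: 86 − 30 = 56 left.
May 1857 has 31 days: 56 − 31 = 25 left.
25 days into June 1857 → June 25, 1857.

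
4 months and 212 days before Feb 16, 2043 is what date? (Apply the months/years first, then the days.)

Counting back 4 months and 212 days from February 16, 2043: first the month/year part, then the days.
month 2 − 4 = -2, which is month 10 of year 2042 → October 2042.
Day 16 is valid in October, giving October 16, 2042.
Now subtract 212 days from October 16, 2042.
Going back 16 days from October 16, 2042 reaches the end of the previous month; 212 − 16 = 196 left.
September 2042 has 30 days: 196 − 30 = 166 left.
August 2042 has 31 days: 166 − 31 = 135 left.
July 2042 has 31 days: 135 − 31 = 104 left.
June 2042 has 30 days: 104 − 30 = 74 left.
May 2042 has 31 days: 74 − 31 = 43 left.
April 2042 has 30 days: 43 − 30 = 13 left.
March 2042 has 31 days; 31 − 13 = 18 → March 18, 2042.

March 18, 2042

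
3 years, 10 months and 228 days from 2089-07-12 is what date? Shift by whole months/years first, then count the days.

Counting forward 3 years, 10 months and 228 days from July 12, 2089: first the month/year part, then the days.
+3 years → 2092; month 7 + 10 = 17, which is month 5 of year 2093 → May 2093.
Day 12 is valid in May, giving May 12, 2093.
Now add 228 days from May 12, 2093.
May has 31 days, so 31 − 12 = 19 days remain after May 12, 2093; 228 − 19 = 209 left.
June 2093 has 30 days: 209 − 30 = 179 left.
July 2093 has 31 days: 179 − 31 = 148 left.
August 2093 has 31 days: 148 − 31 = 117 left.
September 2093 has 30 days: 117 − 30 = 87 left.
October 2093 has 31 days: 87 − 31 = 56 left.
November 2093 has 30 days: 56 − 30 = 26 left.
26 days into December 2093 → December 26, 2093.

December 26, 2093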